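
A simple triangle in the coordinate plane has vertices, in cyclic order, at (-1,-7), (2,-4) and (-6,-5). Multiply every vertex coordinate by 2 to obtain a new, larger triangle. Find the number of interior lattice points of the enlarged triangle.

The shoelace formula gives twice the area as |[(-1)·(-4) − 2·(-7)] + [2·(-5) − (-6)·(-4)] + [(-6)·(-7) − (-1)·(-5)]| = 21, so the area is 10.5.
Along each edge there are gcd(|Δx|,|Δy|)+1 lattice points, so counting each shared vertex once the boundary has gcd(3,3) + gcd(8,1) + gcd(5,2) = 3+1+1 = 5.
Scaling by 2 multiplies the area by 2² = 4 (so the new area is 42) and multiplies the boundary lattice-point count by 2, giving 10.
By Pick's theorem, the interior count of the dilated polygon is 42 − 10/2 + 1 = 38.

38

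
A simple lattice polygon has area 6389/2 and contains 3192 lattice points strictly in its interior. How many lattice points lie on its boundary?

Pick's theorem gives A = I + B/2 − 1, so B = 2(A − I + 1) = 2(6389/2 − 3192 + 1) = 7.

7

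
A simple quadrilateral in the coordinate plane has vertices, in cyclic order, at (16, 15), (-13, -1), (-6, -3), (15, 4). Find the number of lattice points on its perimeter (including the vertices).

Summing gcd(|Δx|,|Δy|) over the edges gives the boundary count: gcd(29,16) + gcd(7,2) + gcd(21,7) + gcd(1,11) = 1+1+7+1 = 10.

10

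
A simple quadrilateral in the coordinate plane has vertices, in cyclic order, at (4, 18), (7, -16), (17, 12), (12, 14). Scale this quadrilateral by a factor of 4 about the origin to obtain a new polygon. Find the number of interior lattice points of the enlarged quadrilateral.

3345

The shoelace formula gives twice the area as |[4·(-16) − 7·18] + [7·12 − 17·(-16)] + [17·14 − 12·12] + [12·18 − 4·14]| = 420, so the area is 210.
The number of boundary lattice points is Σ gcd(|Δx|,|Δy|) = gcd(3,34) + gcd(10,28) + gcd(5,2) + gcd(8,4) = 1+2+1+4 = 8.
Scaling by 4 multiplies the area by 4² = 16 (so the new area is 3360) and multiplies the boundary lattice-point count by 4, giving 32.
By Pick's theorem, the interior count of the dilated polygon is 3360 − 32/2 + 1 = 3345.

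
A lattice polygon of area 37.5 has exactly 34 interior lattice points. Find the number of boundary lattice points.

Pick's theorem gives A = I + B/2 − 1, so B = 2(A − I + 1) = 2(37.5 − 34 + 1) = 9.

9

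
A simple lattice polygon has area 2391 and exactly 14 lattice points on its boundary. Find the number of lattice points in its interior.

From Pick's theorem, I = A − B/2 + 1 = 2391 − 14/2 + 1 = 2385.

2385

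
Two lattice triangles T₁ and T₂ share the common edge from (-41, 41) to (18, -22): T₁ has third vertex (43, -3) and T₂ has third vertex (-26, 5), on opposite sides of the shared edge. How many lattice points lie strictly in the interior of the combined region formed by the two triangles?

1934

The union is the simple quadrilateral with vertices (-41, 41), (43, -3), (18, -22), (-26, 5) in order.
The shoelace formula gives twice the area as |[(-41)·(-3) − 43·41] + [43·(-22) − 18·(-3)] + [18·5 − (-26)·(-22)] + [(-26)·41 − (-41)·5]| = 3875, so the area is 3875/2.
The number of boundary lattice points is Σ gcd(|Δx|,|Δy|) = gcd(84,44) + gcd(25,19) + gcd(44,27) + gcd(15,36) = 4+1+1+3 = 9.
By Pick's theorem I = A − B/2 + 1 = 3875/2 − 9/2 + 1 = 1934.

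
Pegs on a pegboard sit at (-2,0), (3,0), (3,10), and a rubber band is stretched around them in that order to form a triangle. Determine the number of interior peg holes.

16

By the shoelace formula, twice the signed area is |[(-2)·0 − 3·0] + [3·10 − 3·0] + [3·0 − (-2)·10]| = 50, so the area is 25.
Summing gcd(|Δx|,|Δy|) over the edges gives the boundary count: gcd(5,0) + gcd(0,10) + gcd(5,10) = 5+10+5 = 20.
Pick's theorem gives I = A − B/2 + 1 = 25 − 20/2 + 1 = 16.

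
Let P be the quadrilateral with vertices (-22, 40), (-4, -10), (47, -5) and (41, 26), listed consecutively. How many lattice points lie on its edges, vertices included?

11

Along each edge there are gcd(|Δx|,|Δy|)+1 lattice points, so counting each shared vertex once the boundary has gcd(18,50) + gcd(51,5) + gcd(6,31) + gcd(63,14) = 2+1+1+7 = 11.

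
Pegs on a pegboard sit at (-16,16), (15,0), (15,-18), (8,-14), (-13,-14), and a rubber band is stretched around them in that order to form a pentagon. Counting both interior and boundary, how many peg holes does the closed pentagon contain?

The shoelace formula gives twice the area as |((-16)·0 − 15·16) + (15·(-18) − 15·0) + (15·(-14) − 8·(-18)) + (8·(-14) − (-13)·(-14)) + ((-13)·16 − (-16)·(-14))| = 1302, so the area is 651.
Summing gcd(|Δx|,|Δy|) over the edges gives the boundary count: gcd(31,16) + gcd(0,18) + gcd(7,4) + gcd(21,0) + gcd(3,30) = 1+18+1+21+3 = 44.
Pick's theorem gives I = A − B/2 + 1 = 651 − 44/2 + 1 = 630, so the closed region contains I + B = 630 + 44 = 674 lattice points.

674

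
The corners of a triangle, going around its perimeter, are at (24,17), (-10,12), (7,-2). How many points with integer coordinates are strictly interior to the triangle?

The shoelace formula gives twice the area as |(24·12 − (-10)·17) + ((-10)·(-2) − 7·12) + (7·17 − 24·(-2))| = 561, so the area is 280.5.
The number of boundary lattice points is Σ gcd(|Δx|,|Δy|) = gcd(34,5) + gcd(17,14) + gcd(17,19) = 1+1+1 = 3.
Pick's theorem gives I = A − B/2 + 1 = 280.5 − 3/2 + 1 = 280.

280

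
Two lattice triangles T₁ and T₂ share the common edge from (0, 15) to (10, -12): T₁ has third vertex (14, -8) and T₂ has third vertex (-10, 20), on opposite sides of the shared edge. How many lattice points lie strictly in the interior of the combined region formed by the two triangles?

The union is the simple quadrilateral with vertices (0, 15), (14, -8), (10, -12), (-10, 20) in order.
The shoelace formula gives twice the area as |(0·(-8) − 14·15) + (14·(-12) − 10·(-8)) + (10·20 − (-10)·(-12)) + ((-10)·15 − 0·20)| = 368, so the area is 184.
Along each edge there are gcd(|Δx|,|Δy|)+1 lattice points, so counting each shared vertex once the boundary has gcd(14,23) + gcd(4,4) + gcd(20,32) + gcd(10,5) = 1+4+4+5 = 14.
By Pick's theorem I = A − B/2 + 1 = 184 − 14/2 + 1 = 178.

178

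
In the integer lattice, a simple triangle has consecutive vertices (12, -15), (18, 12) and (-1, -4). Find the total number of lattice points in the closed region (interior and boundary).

212

The shoelace formula gives twice the area as |(12·12 − 18·(-15)) + (18·(-4) − (-1)·12) + ((-1)·(-15) − 12·(-4))| = 417, so the area is 417/2.
The number of boundary lattice points is Σ gcd(|Δx|,|Δy|) = gcd(6,27) + gcd(19,16) + gcd(13,11) = 3+1+1 = 5.
Pick's theorem gives I = A − B/2 + 1 = 417/2 − 5/2 + 1 = 207, so the closed region contains I + B = 207 + 5 = 212 lattice points.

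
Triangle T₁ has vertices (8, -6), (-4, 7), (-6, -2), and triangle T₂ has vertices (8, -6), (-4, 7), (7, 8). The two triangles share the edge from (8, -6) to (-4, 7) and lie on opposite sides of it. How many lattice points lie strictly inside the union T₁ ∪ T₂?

143

The union is the simple quadrilateral with vertices (8, -6), (-6, -2), (-4, 7), (7, 8) in order.
By the shoelace formula, twice the signed area is |(8·(-2) − (-6)·(-6)) + ((-6)·7 − (-4)·(-2)) + ((-4)·8 − 7·7) + (7·(-6) − 8·8)| = 289, so the area is 289/2.
The number of boundary lattice points is Σ gcd(|Δx|,|Δy|) = gcd(14,4) + gcd(2,9) + gcd(11,1) + gcd(1,14) = 2+1+1+1 = 5.
By Pick's theorem I = A − B/2 + 1 = 289/2 − 5/2 + 1 = 143.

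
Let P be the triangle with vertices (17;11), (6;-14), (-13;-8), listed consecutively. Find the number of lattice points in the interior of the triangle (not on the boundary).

270

By the shoelace formula, twice the signed area is |(17·(-14) − 6·11) + (6·(-8) − (-13)·(-14)) + ((-13)·11 − 17·(-8))| = 541, so the area is 541/2.
The number of boundary lattice points is Σ gcd(|Δx|,|Δy|) = gcd(11,25) + gcd(19,6) + gcd(30,19) = 1+1+1 = 3.
By Pick's theorem A = I + B/2 − 1, so I = 541/2 − 3/2 + 1 = 270.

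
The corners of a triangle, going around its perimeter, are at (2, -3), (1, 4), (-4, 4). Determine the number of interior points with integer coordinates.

Using the shoelace formula, 2A = |(2·4 − 1·(-3)) + (1·4 − (-4)·4) + ((-4)·(-3) − 2·4)| = 35, so the area is 35/2.
Summing gcd(|Δx|,|Δy|) over the edges gives the boundary count: gcd(1,7) + gcd(5,0) + gcd(6,7) = 1+5+1 = 7.
By Pick's theorem A = I + B/2 − 1, so I = 35/2 − 7/2 + 1 = 15.

15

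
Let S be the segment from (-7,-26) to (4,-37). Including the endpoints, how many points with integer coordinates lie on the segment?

12

The number of lattice points on a segment between lattice points is gcd(|Δx|,|Δy|) + 1 = gcd(11,11) + 1 = 11 + 1 = 12.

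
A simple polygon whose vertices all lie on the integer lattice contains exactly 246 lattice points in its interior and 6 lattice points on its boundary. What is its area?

248

Pick's theorem states A = I + B/2 − 1, so A = 246 + 6/2 − 1 = 248.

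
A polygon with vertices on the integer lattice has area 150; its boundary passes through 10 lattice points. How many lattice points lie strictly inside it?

146

From Pick's theorem, I = A − B/2 + 1 = 150 − 10/2 + 1 = 146.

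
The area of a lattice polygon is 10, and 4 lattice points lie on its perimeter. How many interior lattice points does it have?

Pick's theorem A = I + B/2 − 1 rearranges to I = A − B/2 + 1 = 10 − 4/2 + 1 = 9.

9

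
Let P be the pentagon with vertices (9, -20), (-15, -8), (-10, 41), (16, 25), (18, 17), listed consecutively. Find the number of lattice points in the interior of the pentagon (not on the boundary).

By the shoelace formula, twice the signed area is |(9·(-8) − (-15)·(-20)) + ((-15)·41 − (-10)·(-8)) + ((-10)·25 − 16·41) + (16·17 − 18·25) + (18·(-20) − 9·17)| = 2664, so the area is 1332.
Along each edge there are gcd(|Δx|,|Δy|)+1 lattice points, so counting each shared vertex once the boundary has gcd(24,12) + gcd(5,49) + gcd(26,16) + gcd(2,8) + gcd(9,37) = 12+1+2+2+1 = 18.
Pick's theorem gives I = A − B/2 + 1 = 1332 − 18/2 + 1 = 1324.

1324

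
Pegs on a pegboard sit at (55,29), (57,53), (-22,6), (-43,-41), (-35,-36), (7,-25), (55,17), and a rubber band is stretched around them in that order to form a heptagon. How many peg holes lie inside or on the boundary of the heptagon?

3675

By the shoelace formula, twice the signed area is |(55·53 − 57·29) + (57·6 − (-22)·53) + ((-22)·(-41) − (-43)·6) + ((-43)·(-36) − (-35)·(-41)) + ((-35)·(-25) − 7·(-36)) + (7·17 − 55·(-25)) + (55·29 − 55·17)| = 7324, so the area is 3662.
Summing gcd(|Δx|,|Δy|) over the edges gives the boundary count: gcd(2,24) + gcd(79,47) + gcd(21,47) + gcd(8,5) + gcd(42,11) + gcd(48,42) + gcd(0,12) = 2+1+1+1+1+6+12 = 24.
Pick's theorem gives I = A − B/2 + 1 = 3662 − 24/2 + 1 = 3651, so the closed region contains I + B = 3651 + 24 = 3675 lattice points.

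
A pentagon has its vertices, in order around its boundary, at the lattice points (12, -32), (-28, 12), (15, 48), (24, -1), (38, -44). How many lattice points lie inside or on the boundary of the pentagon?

The shoelace formula gives twice the area as |[12·12 − (-28)·(-32)] + [(-28)·48 − 15·12] + [15·(-1) − 24·48] + [24·(-44) − 38·(-1)] + [38·(-32) − 12·(-44)]| = 5149, so the area is 2574.5.
Summing gcd(|Δx|,|Δy|) over the edges gives the boundary count: gcd(40,44) + gcd(43,36) + gcd(9,49) + gcd(14,43) + gcd(26,12) = 4+1+1+1+2 = 9.
Pick's theorem gives I = A − B/2 + 1 = 2574.5 − 9/2 + 1 = 2571, so the closed region contains I + B = 2571 + 9 = 2580 lattice points.

2580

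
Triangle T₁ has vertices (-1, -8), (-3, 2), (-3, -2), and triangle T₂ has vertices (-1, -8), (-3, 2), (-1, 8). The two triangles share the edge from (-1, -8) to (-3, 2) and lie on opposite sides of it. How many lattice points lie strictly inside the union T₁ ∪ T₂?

9

The union is the simple quadrilateral with vertices (-1, -8), (-3, -2), (-3, 2), (-1, 8) in order.
Using the shoelace formula, 2A = |[(-1)·(-2) − (-3)·(-8)] + [(-3)·2 − (-3)·(-2)] + [(-3)·8 − (-1)·2] + [(-1)·(-8) − (-1)·8]| = 40, so the area is 20.
Along each edge there are gcd(|Δx|,|Δy|)+1 lattice points, so counting each shared vertex once the boundary has gcd(2,6) + gcd(0,4) + gcd(2,6) + gcd(0,16) = 2+4+2+16 = 24.
By Pick's theorem I = A − B/2 + 1 = 20 − 24/2 + 1 = 9.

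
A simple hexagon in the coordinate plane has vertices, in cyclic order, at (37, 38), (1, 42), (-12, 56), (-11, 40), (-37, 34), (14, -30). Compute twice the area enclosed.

5594

Using the shoelace formula, 2A = |[37·42 − 1·38] + [1·56 − (-12)·42] + [(-12)·40 − (-11)·56] + [(-11)·34 − (-37)·40] + [(-37)·(-30) − 14·34] + [14·38 − 37·(-30)]| = 5594, so the area is 2797.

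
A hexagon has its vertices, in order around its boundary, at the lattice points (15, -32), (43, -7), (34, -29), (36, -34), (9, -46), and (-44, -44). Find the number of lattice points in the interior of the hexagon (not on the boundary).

By the shoelace formula, twice the signed area is |(15·(-7) − 43·(-32)) + (43·(-29) − 34·(-7)) + (34·(-34) − 36·(-29)) + (36·(-46) − 9·(-34)) + (9·(-44) − (-44)·(-46)) + ((-44)·(-32) − 15·(-44))| = 1552, so the area is 776.
The number of boundary lattice points is Σ gcd(|Δx|,|Δy|) = gcd(28,25) + gcd(9,22) + gcd(2,5) + gcd(27,12) + gcd(53,2) + gcd(59,12) = 1+1+1+3+1+1 = 8.
Pick's theorem gives I = A − B/2 + 1 = 776 − 8/2 + 1 = 773.

773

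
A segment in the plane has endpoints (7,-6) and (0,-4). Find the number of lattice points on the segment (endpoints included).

The number of lattice points on a segment between lattice points is gcd(|Δx|,|Δy|) + 1 = gcd(7,2) + 1 = 1 + 1 = 2.

2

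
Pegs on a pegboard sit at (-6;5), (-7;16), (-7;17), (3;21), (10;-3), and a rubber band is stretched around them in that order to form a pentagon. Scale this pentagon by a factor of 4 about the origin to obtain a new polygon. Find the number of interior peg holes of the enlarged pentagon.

3599

By the shoelace formula, twice the signed area is |[(-6)·16 − (-7)·5] + [(-7)·17 − (-7)·16] + [(-7)·21 − 3·17] + [3·(-3) − 10·21] + [10·5 − (-6)·(-3)]| = 453, so the area is 226.5.
Along each edge there are gcd(|Δx|,|Δy|)+1 lattice points, so counting each shared vertex once the boundary has gcd(1,11) + gcd(0,1) + gcd(10,4) + gcd(7,24) + gcd(16,8) = 1+1+2+1+8 = 13.
Scaling by 4 multiplies the area by 4² = 16 (so the new area is 3624) and multiplies the boundary lattice-point count by 4, giving 52.
By Pick's theorem, the interior count of the dilated polygon is 3624 − 52/2 + 1 = 3599.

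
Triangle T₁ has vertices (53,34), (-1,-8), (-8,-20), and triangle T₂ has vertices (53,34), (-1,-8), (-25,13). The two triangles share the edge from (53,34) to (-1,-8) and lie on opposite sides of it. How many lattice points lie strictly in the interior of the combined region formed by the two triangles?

The union is the simple quadrilateral with vertices (53,34), (-8,-20), (-1,-8), (-25,13) in order.
Using the shoelace formula, 2A = |(53·(-20) − (-8)·34) + ((-8)·(-8) − (-1)·(-20)) + ((-1)·13 − (-25)·(-8)) + ((-25)·34 − 53·13)| = 2496, so the area is 1248.
Summing gcd(|Δx|,|Δy|) over the edges gives the boundary count: gcd(61,54) + gcd(7,12) + gcd(24,21) + gcd(78,21) = 1+1+3+3 = 8.
By Pick's theorem I = A − B/2 + 1 = 1248 − 8/2 + 1 = 1245.

1245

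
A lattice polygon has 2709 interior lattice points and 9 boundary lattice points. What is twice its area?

Pick's theorem states A = I + B/2 − 1, so A = 2709 + 9/2 − 1 = 5425/2.
Hence 2A = 5425.

5425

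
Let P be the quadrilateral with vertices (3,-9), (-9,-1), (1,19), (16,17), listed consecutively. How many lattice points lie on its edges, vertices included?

The number of boundary lattice points is Σ gcd(|Δx|,|Δy|) = gcd(12,8) + gcd(10,20) + gcd(15,2) + gcd(13,26) = 4+10+1+13 = 28.

28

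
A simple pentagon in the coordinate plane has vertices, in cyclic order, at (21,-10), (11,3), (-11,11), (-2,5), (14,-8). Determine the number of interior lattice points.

131

The shoelace formula gives twice the area as |(21·3 − 11·(-10)) + (11·11 − (-11)·3) + ((-11)·5 − (-2)·11) + ((-2)·(-8) − 14·5) + (14·(-10) − 21·(-8))| = 268, so the area is 134.
The number of boundary lattice points is Σ gcd(|Δx|,|Δy|) = gcd(10,13) + gcd(22,8) + gcd(9,6) + gcd(16,13) + gcd(7,2) = 1+2+3+1+1 = 8.
By Pick's theorem A = I + B/2 − 1, so I = 134 − 8/2 + 1 = 131.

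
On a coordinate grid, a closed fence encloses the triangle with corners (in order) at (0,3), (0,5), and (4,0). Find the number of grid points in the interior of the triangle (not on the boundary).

By the shoelace formula, twice the signed area is |[0·5 − 0·3] + [0·0 − 4·5] + [4·3 − 0·0]| = 8, so the area is 4.
The number of boundary lattice points is Σ gcd(|Δx|,|Δy|) = gcd(0,2) + gcd(4,5) + gcd(4,3) = 2+1+1 = 4.
Pick's theorem gives I = A − B/2 + 1 = 4 − 4/2 + 1 = 3.

3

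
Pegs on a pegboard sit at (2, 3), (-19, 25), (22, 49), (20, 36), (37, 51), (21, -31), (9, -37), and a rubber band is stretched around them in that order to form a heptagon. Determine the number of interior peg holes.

By the shoelace formula, twice the signed area is |[2·25 − (-19)·3] + [(-19)·49 − 22·25] + [22·36 − 20·49] + [20·51 − 37·36] + [37·(-31) − 21·51] + [21·(-37) − 9·(-31)] + [9·3 − 2·(-37)]| = 4489, so the area is 2244.5.
Along each edge there are gcd(|Δx|,|Δy|)+1 lattice points, so counting each shared vertex once the boundary has gcd(21,22) + gcd(41,24) + gcd(2,13) + gcd(17,15) + gcd(16,82) + gcd(12,6) + gcd(7,40) = 1+1+1+1+2+6+1 = 13.
Pick's theorem gives I = A − B/2 + 1 = 2244.5 − 13/2 + 1 = 2239.

2239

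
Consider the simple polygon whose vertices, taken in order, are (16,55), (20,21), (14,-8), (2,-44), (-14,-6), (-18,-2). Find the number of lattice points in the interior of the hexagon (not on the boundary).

Using the shoelace formula, 2A = |(16·21 − 20·55) + (20·(-8) − 14·21) + (14·(-44) − 2·(-8)) + (2·(-6) − (-14)·(-44)) + ((-14)·(-2) − (-18)·(-6)) + ((-18)·55 − 16·(-2))| = 3484, so the area is 1742.
Summing gcd(|Δx|,|Δy|) over the edges gives the boundary count: gcd(4,34) + gcd(6,29) + gcd(12,36) + gcd(16,38) + gcd(4,4) + gcd(34,57) = 2+1+12+2+4+1 = 22.
Pick's theorem gives I = A − B/2 + 1 = 1742 − 22/2 + 1 = 1732.

1732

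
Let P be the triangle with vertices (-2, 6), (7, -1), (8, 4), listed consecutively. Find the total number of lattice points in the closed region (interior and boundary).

29

The shoelace formula gives twice the area as |[(-2)·(-1) − 7·6] + [7·4 − 8·(-1)] + [8·6 − (-2)·4]| = 52, so the area is 26.
Summing gcd(|Δx|,|Δy|) over the edges gives the boundary count: gcd(9,7) + gcd(1,5) + gcd(10,2) = 1+1+2 = 4.
Pick's theorem gives I = A − B/2 + 1 = 26 − 4/2 + 1 = 25, so the closed region contains I + B = 25 + 4 = 29 lattice points.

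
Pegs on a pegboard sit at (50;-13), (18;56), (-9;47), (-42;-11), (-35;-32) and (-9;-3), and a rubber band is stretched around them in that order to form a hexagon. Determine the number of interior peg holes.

3741

The shoelace formula gives twice the area as |(50·56 − 18·(-13)) + (18·47 − (-9)·56) + ((-9)·(-11) − (-42)·47) + ((-42)·(-32) − (-35)·(-11)) + ((-35)·(-3) − (-9)·(-32)) + ((-9)·(-13) − 50·(-3))| = 7500, so the area is 3750.
The number of boundary lattice points is Σ gcd(|Δx|,|Δy|) = gcd(32,69) + gcd(27,9) + gcd(33,58) + gcd(7,21) + gcd(26,29) + gcd(59,10) = 1+9+1+7+1+1 = 20.
By Pick's theorem A = I + B/2 − 1, so I = 3750 − 20/2 + 1 = 3741.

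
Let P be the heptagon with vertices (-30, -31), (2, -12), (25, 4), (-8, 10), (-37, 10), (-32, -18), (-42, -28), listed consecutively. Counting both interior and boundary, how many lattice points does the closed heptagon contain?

1470

The shoelace formula gives twice the area as |((-30)·(-12) − 2·(-31)) + (2·4 − 25·(-12)) + (25·10 − (-8)·4) + ((-8)·10 − (-37)·10) + ((-37)·(-18) − (-32)·10) + ((-32)·(-28) − (-42)·(-18)) + ((-42)·(-31) − (-30)·(-28))| = 2890, so the area is 1445.
Along each edge there are gcd(|Δx|,|Δy|)+1 lattice points, so counting each shared vertex once the boundary has gcd(32,19) + gcd(23,16) + gcd(33,6) + gcd(29,0) + gcd(5,28) + gcd(10,10) + gcd(12,3) = 1+1+3+29+1+10+3 = 48.
Pick's theorem gives I = A − B/2 + 1 = 1445 − 48/2 + 1 = 1422, so the closed region contains I + B = 1422 + 48 = 1470 lattice points.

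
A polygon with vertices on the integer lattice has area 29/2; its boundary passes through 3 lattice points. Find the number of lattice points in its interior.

14

Pick's theorem A = I + B/2 − 1 rearranges to I = A − B/2 + 1 = 29/2 − 3/2 + 1 = 14.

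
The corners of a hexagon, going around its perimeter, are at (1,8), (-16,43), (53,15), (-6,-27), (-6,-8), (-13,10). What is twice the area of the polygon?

Using the shoelace formula, 2A = |[1·43 − (-16)·8] + [(-16)·15 − 53·43] + [53·(-27) − (-6)·15] + [(-6)·(-8) − (-6)·(-27)] + [(-6)·10 − (-13)·(-8)] + [(-13)·8 − 1·10]| = 4081, so the area is 2040.5.

4081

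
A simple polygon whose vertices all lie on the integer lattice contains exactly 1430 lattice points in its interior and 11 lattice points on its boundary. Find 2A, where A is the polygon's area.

2869

By Pick's theorem, A = I + B/2 − 1 = 1430 + 11/2 − 1 = 2869/2.
Hence 2A = 2869.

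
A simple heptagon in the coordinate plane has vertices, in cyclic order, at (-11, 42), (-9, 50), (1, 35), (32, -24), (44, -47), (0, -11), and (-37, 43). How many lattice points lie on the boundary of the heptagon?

15

The number of boundary lattice points is Σ gcd(|Δx|,|Δy|) = gcd(2,8) + gcd(10,15) + gcd(31,59) + gcd(12,23) + gcd(44,36) + gcd(37,54) + gcd(26,1) = 2+5+1+1+4+1+1 = 15.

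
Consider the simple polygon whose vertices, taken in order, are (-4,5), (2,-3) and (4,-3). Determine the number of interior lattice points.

3

Using the shoelace formula, 2A = |((-4)·(-3) − 2·5) + (2·(-3) − 4·(-3)) + (4·5 − (-4)·(-3))| = 16, so the area is 8.
The number of boundary lattice points is Σ gcd(|Δx|,|Δy|) = gcd(6,8) + gcd(2,0) + gcd(8,8) = 2+2+8 = 12.
Pick's theorem gives I = A − B/2 + 1 = 8 − 12/2 + 1 = 3.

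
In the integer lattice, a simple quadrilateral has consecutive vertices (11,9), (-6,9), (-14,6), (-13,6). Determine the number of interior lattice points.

Using the shoelace formula, 2A = |(11·9 − (-6)·9) + ((-6)·6 − (-14)·9) + ((-14)·6 − (-13)·6) + ((-13)·9 − 11·6)| = 54, so the area is 27.
Summing gcd(|Δx|,|Δy|) over the edges gives the boundary count: gcd(17,0) + gcd(8,3) + gcd(1,0) + gcd(24,3) = 17+1+1+3 = 22.
Pick's theorem gives I = A − B/2 + 1 = 27 − 22/2 + 1 = 17.

17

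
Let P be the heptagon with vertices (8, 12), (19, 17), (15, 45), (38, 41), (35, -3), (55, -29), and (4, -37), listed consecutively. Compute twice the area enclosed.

4561

By the shoelace formula, twice the signed area is |[8·17 − 19·12] + [19·45 − 15·17] + [15·41 − 38·45] + [38·(-3) − 35·41] + [35·(-29) − 55·(-3)] + [55·(-37) − 4·(-29)] + [4·12 − 8·(-37)]| = 4561, so the area is 4561/2.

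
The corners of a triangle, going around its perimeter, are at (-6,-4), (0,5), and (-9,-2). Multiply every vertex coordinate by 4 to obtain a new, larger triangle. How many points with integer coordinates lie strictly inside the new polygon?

303

The shoelace formula gives twice the area as |((-6)·5 − 0·(-4)) + (0·(-2) − (-9)·5) + ((-9)·(-4) − (-6)·(-2))| = 39, so the area is 39/2.
The number of boundary lattice points is Σ gcd(|Δx|,|Δy|) = gcd(6,9) + gcd(9,7) + gcd(3,2) = 3+1+1 = 5.
Scaling by 4 multiplies the area by 4² = 16 (so the new area is 312) and multiplies the boundary lattice-point count by 4, giving 20.
By Pick's theorem, the interior count of the dilated polygon is 312 − 20/2 + 1 = 303.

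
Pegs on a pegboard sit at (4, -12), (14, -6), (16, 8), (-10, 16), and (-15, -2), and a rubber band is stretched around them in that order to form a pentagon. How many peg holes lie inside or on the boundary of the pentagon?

573

By the shoelace formula, twice the signed area is |[4·(-6) − 14·(-12)] + [14·8 − 16·(-6)] + [16·16 − (-10)·8] + [(-10)·(-2) − (-15)·16] + [(-15)·(-12) − 4·(-2)]| = 1136, so the area is 568.
Along each edge there are gcd(|Δx|,|Δy|)+1 lattice points, so counting each shared vertex once the boundary has gcd(10,6) + gcd(2,14) + gcd(26,8) + gcd(5,18) + gcd(19,10) = 2+2+2+1+1 = 8.
Pick's theorem gives I = A − B/2 + 1 = 568 − 8/2 + 1 = 565, so the closed region contains I + B = 565 + 8 = 573 lattice points.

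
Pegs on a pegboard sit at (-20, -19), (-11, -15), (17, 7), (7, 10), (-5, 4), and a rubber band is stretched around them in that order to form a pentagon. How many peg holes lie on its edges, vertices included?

Summing gcd(|Δx|,|Δy|) over the edges gives the boundary count: gcd(9,4) + gcd(28,22) + gcd(10,3) + gcd(12,6) + gcd(15,23) = 1+2+1+6+1 = 11.

11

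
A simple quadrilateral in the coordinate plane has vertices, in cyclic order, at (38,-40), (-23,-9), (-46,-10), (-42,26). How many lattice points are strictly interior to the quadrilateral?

1182

The shoelace formula gives twice the area as |(38·(-9) − (-23)·(-40)) + ((-23)·(-10) − (-46)·(-9)) + ((-46)·26 − (-42)·(-10)) + ((-42)·(-40) − 38·26)| = 2370, so the area is 1185.
Along each edge there are gcd(|Δx|,|Δy|)+1 lattice points, so counting each shared vertex once the boundary has gcd(61,31) + gcd(23,1) + gcd(4,36) + gcd(80,66) = 1+1+4+2 = 8.
By Pick's theorem A = I + B/2 − 1, so I = 1185 − 8/2 + 1 = 1182.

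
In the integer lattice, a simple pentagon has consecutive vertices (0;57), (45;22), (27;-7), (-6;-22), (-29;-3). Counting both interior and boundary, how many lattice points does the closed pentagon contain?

3198

Using the shoelace formula, 2A = |(0·22 − 45·57) + (45·(-7) − 27·22) + (27·(-22) − (-6)·(-7)) + ((-6)·(-3) − (-29)·(-22)) + ((-29)·57 − 0·(-3))| = 6383, so the area is 6383/2.
The number of boundary lattice points is Σ gcd(|Δx|,|Δy|) = gcd(45,35) + gcd(18,29) + gcd(33,15) + gcd(23,19) + gcd(29,60) = 5+1+3+1+1 = 11.
Pick's theorem gives I = A − B/2 + 1 = 6383/2 − 11/2 + 1 = 3187, so the closed region contains I + B = 3187 + 11 = 3198 lattice points.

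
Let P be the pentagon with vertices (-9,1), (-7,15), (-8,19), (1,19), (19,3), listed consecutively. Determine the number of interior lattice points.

The shoelace formula gives twice the area as |((-9)·15 − (-7)·1) + ((-7)·19 − (-8)·15) + ((-8)·19 − 1·19) + (1·3 − 19·19) + (19·1 − (-9)·3)| = 624, so the area is 312.
Summing gcd(|Δx|,|Δy|) over the edges gives the boundary count: gcd(2,14) + gcd(1,4) + gcd(9,0) + gcd(18,16) + gcd(28,2) = 2+1+9+2+2 = 16.
By Pick's theorem A = I + B/2 − 1, so I = 312 − 16/2 + 1 = 305.

305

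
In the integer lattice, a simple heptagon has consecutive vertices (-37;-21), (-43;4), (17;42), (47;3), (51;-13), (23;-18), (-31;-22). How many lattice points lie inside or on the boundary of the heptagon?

3737

The shoelace formula gives twice the area as |((-37)·4 − (-43)·(-21)) + ((-43)·42 − 17·4) + (17·3 − 47·42) + (47·(-13) − 51·3) + (51·(-18) − 23·(-13)) + (23·(-22) − (-31)·(-18)) + ((-31)·(-21) − (-37)·(-22))| = 7458, so the area is 3729.
The number of boundary lattice points is Σ gcd(|Δx|,|Δy|) = gcd(6,25) + gcd(60,38) + gcd(30,39) + gcd(4,16) + gcd(28,5) + gcd(54,4) + gcd(6,1) = 1+2+3+4+1+2+1 = 14.
Pick's theorem gives I = A − B/2 + 1 = 3729 − 14/2 + 1 = 3723, so the closed region contains I + B = 3723 + 14 = 3737 lattice points.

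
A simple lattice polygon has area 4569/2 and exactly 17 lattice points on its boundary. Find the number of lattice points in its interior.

2277

Pick's theorem A = I + B/2 − 1 rearranges to I = A − B/2 + 1 = 4569/2 − 17/2 + 1 = 2277.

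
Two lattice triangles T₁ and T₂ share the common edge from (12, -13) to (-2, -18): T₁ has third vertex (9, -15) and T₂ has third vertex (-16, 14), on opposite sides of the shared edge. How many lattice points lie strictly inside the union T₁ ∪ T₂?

264

The union is the simple quadrilateral with vertices (12, -13), (9, -15), (-2, -18), (-16, 14) in order.
The shoelace formula gives twice the area as |(12·(-15) − 9·(-13)) + (9·(-18) − (-2)·(-15)) + ((-2)·14 − (-16)·(-18)) + ((-16)·(-13) − 12·14)| = 531, so the area is 265.5.
Summing gcd(|Δx|,|Δy|) over the edges gives the boundary count: gcd(3,2) + gcd(11,3) + gcd(14,32) + gcd(28,27) = 1+1+2+1 = 5.
By Pick's theorem I = A − B/2 + 1 = 265.5 − 5/2 + 1 = 264.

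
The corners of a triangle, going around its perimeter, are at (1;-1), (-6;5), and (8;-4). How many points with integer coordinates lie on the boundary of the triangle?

3

Summing gcd(|Δx|,|Δy|) over the edges gives the boundary count: gcd(7,6) + gcd(14,9) + gcd(7,3) = 1+1+1 = 3.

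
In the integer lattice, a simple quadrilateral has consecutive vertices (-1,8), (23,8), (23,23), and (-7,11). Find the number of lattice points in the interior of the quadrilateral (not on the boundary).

238

Using the shoelace formula, 2A = |[(-1)·8 − 23·8] + [23·23 − 23·8] + [23·11 − (-7)·23] + [(-7)·8 − (-1)·11]| = 522, so the area is 261.
Along each edge there are gcd(|Δx|,|Δy|)+1 lattice points, so counting each shared vertex once the boundary has gcd(24,0) + gcd(0,15) + gcd(30,12) + gcd(6,3) = 24+15+6+3 = 48.
By Pick's theorem A = I + B/2 − 1, so I = 261 − 48/2 + 1 = 238.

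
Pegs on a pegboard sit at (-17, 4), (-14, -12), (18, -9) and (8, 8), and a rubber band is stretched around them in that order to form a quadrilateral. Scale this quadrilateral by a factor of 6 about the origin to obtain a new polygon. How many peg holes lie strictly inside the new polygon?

17737

By the shoelace formula, twice the signed area is |((-17)·(-12) − (-14)·4) + ((-14)·(-9) − 18·(-12)) + (18·8 − 8·(-9)) + (8·4 − (-17)·8)| = 986, so the area is 493.
The number of boundary lattice points is Σ gcd(|Δx|,|Δy|) = gcd(3,16) + gcd(32,3) + gcd(10,17) + gcd(25,4) = 1+1+1+1 = 4.
Scaling by 6 multiplies the area by 6² = 36 (so the new area is 17748) and multiplies the boundary lattice-point count by 6, giving 24.
By Pick's theorem, the interior count of the dilated polygon is 17748 − 24/2 + 1 = 17737.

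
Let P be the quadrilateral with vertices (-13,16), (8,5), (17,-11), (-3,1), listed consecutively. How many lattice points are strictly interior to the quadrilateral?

204

The shoelace formula gives twice the area as |[(-13)·5 − 8·16] + [8·(-11) − 17·5] + [17·1 − (-3)·(-11)] + [(-3)·16 − (-13)·1]| = 417, so the area is 417/2.
Along each edge there are gcd(|Δx|,|Δy|)+1 lattice points, so counting each shared vertex once the boundary has gcd(21,11) + gcd(9,16) + gcd(20,12) + gcd(10,15) = 1+1+4+5 = 11.
Pick's theorem gives I = A − B/2 + 1 = 417/2 − 11/2 + 1 = 204.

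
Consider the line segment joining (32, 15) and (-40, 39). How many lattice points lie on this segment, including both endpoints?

The number of lattice points on a segment between lattice points is gcd(|Δx|,|Δy|) + 1 = gcd(72,24) + 1 = 24 + 1 = 25.

25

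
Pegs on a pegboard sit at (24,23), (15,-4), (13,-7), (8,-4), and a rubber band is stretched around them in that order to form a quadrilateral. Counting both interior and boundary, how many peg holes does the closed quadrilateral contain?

112

By the shoelace formula, twice the signed area is |(24·(-4) − 15·23) + (15·(-7) − 13·(-4)) + (13·(-4) − 8·(-7)) + (8·23 − 24·(-4))| = 210, so the area is 105.
Along each edge there are gcd(|Δx|,|Δy|)+1 lattice points, so counting each shared vertex once the boundary has gcd(9,27) + gcd(2,3) + gcd(5,3) + gcd(16,27) = 9+1+1+1 = 12.
Pick's theorem gives I = A − B/2 + 1 = 105 − 12/2 + 1 = 100, so the closed region contains I + B = 100 + 12 = 112 lattice points.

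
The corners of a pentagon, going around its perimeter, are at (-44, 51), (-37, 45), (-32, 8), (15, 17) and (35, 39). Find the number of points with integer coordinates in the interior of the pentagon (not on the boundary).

By the shoelace formula, twice the signed area is |((-44)·45 − (-37)·51) + ((-37)·8 − (-32)·45) + ((-32)·17 − 15·8) + (15·39 − 35·17) + (35·51 − (-44)·39)| = 3878, so the area is 1939.
Summing gcd(|Δx|,|Δy|) over the edges gives the boundary count: gcd(7,6) + gcd(5,37) + gcd(47,9) + gcd(20,22) + gcd(79,12) = 1+1+1+2+1 = 6.
By Pick's theorem A = I + B/2 − 1, so I = 1939 − 6/2 + 1 = 1937.

1937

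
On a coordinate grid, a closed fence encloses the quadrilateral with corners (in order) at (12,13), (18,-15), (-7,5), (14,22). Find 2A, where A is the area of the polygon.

By the shoelace formula, twice the signed area is |(12·(-15) − 18·13) + (18·5 − (-7)·(-15)) + ((-7)·22 − 14·5) + (14·13 − 12·22)| = 735, so the area is 367.5.

735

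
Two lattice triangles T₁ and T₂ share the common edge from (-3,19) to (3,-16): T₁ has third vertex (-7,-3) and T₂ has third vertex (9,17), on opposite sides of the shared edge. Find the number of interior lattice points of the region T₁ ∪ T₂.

The union is the simple quadrilateral with vertices (-3,19), (-7,-3), (3,-16), (9,17) in order.
By the shoelace formula, twice the signed area is |((-3)·(-3) − (-7)·19) + ((-7)·(-16) − 3·(-3)) + (3·17 − 9·(-16)) + (9·19 − (-3)·17)| = 680, so the area is 340.
The number of boundary lattice points is Σ gcd(|Δx|,|Δy|) = gcd(4,22) + gcd(10,13) + gcd(6,33) + gcd(12,2) = 2+1+3+2 = 8.
By Pick's theorem I = A − B/2 + 1 = 340 − 8/2 + 1 = 337.

337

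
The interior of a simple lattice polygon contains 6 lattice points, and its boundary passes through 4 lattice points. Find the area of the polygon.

7

Pick's theorem states A = I + B/2 − 1, so A = 6 + 4/2 − 1 = 7.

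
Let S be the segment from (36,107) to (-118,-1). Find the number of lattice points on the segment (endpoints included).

The number of lattice points on a segment between lattice points is gcd(|Δx|,|Δy|) + 1 = gcd(154,108) + 1 = 2 + 1 = 3.

3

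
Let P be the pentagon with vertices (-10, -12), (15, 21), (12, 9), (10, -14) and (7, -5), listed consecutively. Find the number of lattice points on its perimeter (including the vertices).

9

Summing gcd(|Δx|,|Δy|) over the edges gives the boundary count: gcd(25,33) + gcd(3,12) + gcd(2,23) + gcd(3,9) + gcd(17,7) = 1+3+1+3+1 = 9.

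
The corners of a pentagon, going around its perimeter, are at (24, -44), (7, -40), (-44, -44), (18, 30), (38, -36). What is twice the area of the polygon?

By the shoelace formula, twice the signed area is |(24·(-40) − 7·(-44)) + (7·(-44) − (-44)·(-40)) + ((-44)·30 − 18·(-44)) + (18·(-36) − 38·30) + (38·(-44) − 24·(-36))| = 5844, so the area is 2922.

5844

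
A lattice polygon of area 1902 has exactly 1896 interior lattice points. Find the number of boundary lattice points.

Pick's theorem gives A = I + B/2 − 1, so B = 2(A − I + 1) = 2(1902 − 1896 + 1) = 14.

14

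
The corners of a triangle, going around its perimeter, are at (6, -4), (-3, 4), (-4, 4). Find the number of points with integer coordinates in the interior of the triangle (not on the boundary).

3

By the shoelace formula, twice the signed area is |[6·4 − (-3)·(-4)] + [(-3)·4 − (-4)·4] + [(-4)·(-4) − 6·4]| = 8, so the area is 4.
The number of boundary lattice points is Σ gcd(|Δx|,|Δy|) = gcd(9,8) + gcd(1,0) + gcd(10,8) = 1+1+2 = 4.
By Pick's theorem A = I + B/2 − 1, so I = 4 − 4/2 + 1 = 3.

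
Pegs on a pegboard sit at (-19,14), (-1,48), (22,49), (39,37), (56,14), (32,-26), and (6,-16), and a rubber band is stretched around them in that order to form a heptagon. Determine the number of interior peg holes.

3544

The shoelace formula gives twice the area as |[(-19)·48 − (-1)·14] + [(-1)·49 − 22·48] + [22·37 − 39·49] + [39·14 − 56·37] + [56·(-26) − 32·14] + [32·(-16) − 6·(-26)] + [6·14 − (-19)·(-16)]| = 7106, so the area is 3553.
Summing gcd(|Δx|,|Δy|) over the edges gives the boundary count: gcd(18,34) + gcd(23,1) + gcd(17,12) + gcd(17,23) + gcd(24,40) + gcd(26,10) + gcd(25,30) = 2+1+1+1+8+2+5 = 20.
By Pick's theorem A = I + B/2 − 1, so I = 3553 − 20/2 + 1 = 3544.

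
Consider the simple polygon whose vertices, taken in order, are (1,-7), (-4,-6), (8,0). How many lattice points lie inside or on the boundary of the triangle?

29

The shoelace formula gives twice the area as |[1·(-6) − (-4)·(-7)] + [(-4)·0 − 8·(-6)] + [8·(-7) − 1·0]| = 42, so the area is 21.
Along each edge there are gcd(|Δx|,|Δy|)+1 lattice points, so counting each shared vertex once the boundary has gcd(5,1) + gcd(12,6) + gcd(7,7) = 1+6+7 = 14.
Pick's theorem gives I = A − B/2 + 1 = 21 − 14/2 + 1 = 15, so the closed region contains I + B = 15 + 14 = 29 lattice points.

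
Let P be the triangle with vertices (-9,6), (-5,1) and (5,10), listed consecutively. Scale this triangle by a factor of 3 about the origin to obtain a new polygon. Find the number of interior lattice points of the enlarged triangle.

The shoelace formula gives twice the area as |((-9)·1 − (-5)·6) + ((-5)·10 − 5·1) + (5·6 − (-9)·10)| = 86, so the area is 43.
Summing gcd(|Δx|,|Δy|) over the edges gives the boundary count: gcd(4,5) + gcd(10,9) + gcd(14,4) = 1+1+2 = 4.
Scaling by 3 multiplies the area by 3² = 9 (so the new area is 387) and multiplies the boundary lattice-point count by 3, giving 12.
By Pick's theorem, the interior count of the dilated polygon is 387 − 12/2 + 1 = 382.

382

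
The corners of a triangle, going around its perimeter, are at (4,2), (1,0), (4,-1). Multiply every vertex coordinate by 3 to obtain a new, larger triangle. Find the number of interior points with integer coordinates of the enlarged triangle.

34

The shoelace formula gives twice the area as |(4·0 − 1·2) + (1·(-1) − 4·0) + (4·2 − 4·(-1))| = 9, so the area is 4.5.
Summing gcd(|Δx|,|Δy|) over the edges gives the boundary count: gcd(3,2) + gcd(3,1) + gcd(0,3) = 1+1+3 = 5.
Scaling by 3 multiplies the area by 3² = 9 (so the new area is 40.5) and multiplies the boundary lattice-point count by 3, giving 15.
By Pick's theorem, the interior count of the dilated polygon is 40.5 − 15/2 + 1 = 34.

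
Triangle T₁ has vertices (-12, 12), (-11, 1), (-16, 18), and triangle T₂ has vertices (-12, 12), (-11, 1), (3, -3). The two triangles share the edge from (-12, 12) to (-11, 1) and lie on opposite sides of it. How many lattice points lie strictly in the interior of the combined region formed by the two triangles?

The union is the simple quadrilateral with vertices (-12, 12), (-16, 18), (-11, 1), (3, -3) in order.
The shoelace formula gives twice the area as |[(-12)·18 − (-16)·12] + [(-16)·1 − (-11)·18] + [(-11)·(-3) − 3·1] + [3·12 − (-12)·(-3)]| = 188, so the area is 94.
Along each edge there are gcd(|Δx|,|Δy|)+1 lattice points, so counting each shared vertex once the boundary has gcd(4,6) + gcd(5,17) + gcd(14,4) + gcd(15,15) = 2+1+2+15 = 20.
By Pick's theorem I = A − B/2 + 1 = 94 − 20/2 + 1 = 85.

85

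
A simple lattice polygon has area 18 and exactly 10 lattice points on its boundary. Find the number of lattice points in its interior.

From Pick's theorem, I = A − B/2 + 1 = 18 − 10/2 + 1 = 14.

14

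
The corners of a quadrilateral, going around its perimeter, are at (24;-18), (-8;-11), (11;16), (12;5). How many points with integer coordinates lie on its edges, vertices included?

4

The number of boundary lattice points is Σ gcd(|Δx|,|Δy|) = gcd(32,7) + gcd(19,27) + gcd(1,11) + gcd(12,23) = 1+1+1+1 = 4.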